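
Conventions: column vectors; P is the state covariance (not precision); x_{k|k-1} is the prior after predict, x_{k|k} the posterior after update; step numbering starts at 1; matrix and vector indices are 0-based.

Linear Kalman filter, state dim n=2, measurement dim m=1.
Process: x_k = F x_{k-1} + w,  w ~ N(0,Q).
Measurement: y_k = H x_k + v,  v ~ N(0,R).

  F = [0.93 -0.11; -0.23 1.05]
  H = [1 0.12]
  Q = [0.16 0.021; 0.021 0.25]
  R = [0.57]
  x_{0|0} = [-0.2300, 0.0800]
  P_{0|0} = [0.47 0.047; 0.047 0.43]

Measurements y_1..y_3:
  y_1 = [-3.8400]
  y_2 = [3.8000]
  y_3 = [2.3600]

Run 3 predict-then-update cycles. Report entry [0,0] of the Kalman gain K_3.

K[0,0] = 0.4179

step 1: x^-=[-0.2227, 0.1369]  P^-=[0.5621 -0.0821; -0.0821 0.7262]  S=[1.1228]  K=[0.4918; 0.0045]  nu=[-3.6337]  x^+=[-2.0098, 0.1206]  P^+=[0.2905 -0.0846; -0.0846 0.7262]
step 2: x^-=[-1.8824, 0.5889]  P^-=[0.4373 -0.2098; -0.2098 1.1069]  S=[0.9729]  K=[0.4236; -0.0791]  nu=[5.6118]  x^+=[0.4949, 0.1452]  P^+=[0.2627 -0.1772; -0.1772 1.1008]
step 3: x^-=[0.4443, 0.0386]  P^-=[0.4368 -0.3398; -0.3398 1.5631]  S=[0.9478]  K=[0.4179; -0.1606]  nu=[1.9111]  x^+=[1.2428, -0.2684]  P^+=[0.2713 -0.2762; -0.2762 1.5386]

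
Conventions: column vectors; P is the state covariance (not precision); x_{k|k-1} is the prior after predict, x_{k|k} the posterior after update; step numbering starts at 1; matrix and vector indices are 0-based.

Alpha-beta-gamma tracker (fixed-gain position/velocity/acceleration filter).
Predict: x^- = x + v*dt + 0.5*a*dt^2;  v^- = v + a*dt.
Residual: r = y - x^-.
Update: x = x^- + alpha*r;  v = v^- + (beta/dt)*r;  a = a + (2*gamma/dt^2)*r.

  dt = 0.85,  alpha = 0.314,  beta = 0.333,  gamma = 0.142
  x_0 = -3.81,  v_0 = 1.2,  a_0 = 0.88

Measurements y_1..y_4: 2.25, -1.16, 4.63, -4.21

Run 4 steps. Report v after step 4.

step 1: x_pred=-2.4721  r=4.7221  x^+=-0.9894  v^+=3.7980  a^+=2.7362
step 2: x_pred=3.2273  r=-4.3873  x^+=1.8497  v^+=4.4049  a^+=1.0116
step 3: x_pred=5.9593  r=-1.3293  x^+=5.5419  v^+=4.7440  a^+=0.4891
step 4: x_pred=9.7509  r=-13.9609  x^+=5.3672  v^+=-0.3097  a^+=-4.9987

v_post = -0.3097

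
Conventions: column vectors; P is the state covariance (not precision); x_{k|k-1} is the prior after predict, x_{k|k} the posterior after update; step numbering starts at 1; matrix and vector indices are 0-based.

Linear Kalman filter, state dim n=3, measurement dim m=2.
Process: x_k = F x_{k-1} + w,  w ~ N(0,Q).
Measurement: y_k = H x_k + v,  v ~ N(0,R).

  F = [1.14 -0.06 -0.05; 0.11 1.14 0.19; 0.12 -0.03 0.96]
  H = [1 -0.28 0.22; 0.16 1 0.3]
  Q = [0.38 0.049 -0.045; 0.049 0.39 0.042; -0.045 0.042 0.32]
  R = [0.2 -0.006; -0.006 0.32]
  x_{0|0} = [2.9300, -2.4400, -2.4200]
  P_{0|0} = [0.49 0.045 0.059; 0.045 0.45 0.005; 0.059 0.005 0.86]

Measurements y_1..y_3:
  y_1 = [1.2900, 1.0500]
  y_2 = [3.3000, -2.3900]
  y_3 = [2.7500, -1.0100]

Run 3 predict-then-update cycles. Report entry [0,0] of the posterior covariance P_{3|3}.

P_post[0,0] = 0.2466

step 1: x^-=[3.6076, -2.9191, -1.8984]  P^-=[1.0077 0.1418 0.0436; 0.1418 1.0277 0.2090; 0.0436 0.2090 1.1330]  S=[1.2572 0.1207; 0.1207 1.6504]  K=[0.7646 0.1356; -0.1453 0.6851; 0.1552 0.3254]  nu=[-2.7173, 3.9614]  x^+=[2.0671, 0.1896, -1.0309]  P^+=[0.2174 0.0673 -0.2110; 0.0673 0.2506 -0.1378; -0.2110 -0.1378 0.9157]
step 2: x^-=[2.3967, 0.2477, -0.7473]  P^-=[0.6797 0.1023 -0.2834; 0.1023 0.6998 0.0352; -0.2834 0.0352 1.1262]  S=[0.8027 -0.0113; -0.0113 1.1653]  K=[0.7350 0.1153; -0.0982 0.6227; -0.0528 0.2808]  nu=[1.1371, -2.7970]  x^+=[2.9099, -1.6057, -1.5925]  P^+=[0.2325 0.0816 -0.2878; 0.0816 0.2388 -0.1733; -0.2878 -0.1733 1.0317]
step 3: x^-=[3.4932, -1.8130, -1.1315]  P^-=[0.7062 0.1087 -0.3691; 0.1087 0.6738 0.0103; -0.3691 0.0103 1.2175]  S=[0.7934 -0.0198; -0.0198 1.1270]  K=[0.7522 0.1117; -0.0826 0.6146; -0.1243 0.2787]  nu=[-1.0019, 0.5836]  x^+=[2.8048, -1.3716, -0.8443]  P^+=[0.2466 0.0896 -0.3261; 0.0896 0.2407 -0.1928; -0.3261 -0.1928 1.1163]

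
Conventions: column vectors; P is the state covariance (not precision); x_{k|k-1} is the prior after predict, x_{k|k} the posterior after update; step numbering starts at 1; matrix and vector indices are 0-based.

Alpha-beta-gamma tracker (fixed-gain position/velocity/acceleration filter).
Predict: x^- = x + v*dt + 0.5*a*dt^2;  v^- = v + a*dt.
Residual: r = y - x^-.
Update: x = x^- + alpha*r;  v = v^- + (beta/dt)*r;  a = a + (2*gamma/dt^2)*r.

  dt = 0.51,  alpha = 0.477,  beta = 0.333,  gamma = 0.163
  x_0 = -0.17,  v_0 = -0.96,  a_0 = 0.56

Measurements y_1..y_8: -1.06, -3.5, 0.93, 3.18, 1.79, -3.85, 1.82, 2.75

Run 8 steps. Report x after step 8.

step 1: x_pred=-0.5868  r=-0.4732  x^+=-0.8125  v^+=-0.9834  a^+=-0.0331
step 2: x_pred=-1.3183  r=-2.1817  x^+=-2.3590  v^+=-2.4248  a^+=-2.7675
step 3: x_pred=-3.9555  r=4.8855  x^+=-1.6251  v^+=-0.6463  a^+=3.3558
step 4: x_pred=-1.5183  r=4.6983  x^+=0.7228  v^+=4.1329  a^+=9.2445
step 5: x_pred=4.0328  r=-2.2428  x^+=2.9630  v^+=7.3832  a^+=6.4334
step 6: x_pred=7.5651  r=-11.4151  x^+=2.1201  v^+=3.2109  a^+=-7.8739
step 7: x_pred=2.7336  r=-0.9136  x^+=2.2978  v^+=-1.4014  a^+=-9.0190
step 8: x_pred=0.4102  r=2.3398  x^+=1.5263  v^+=-4.4733  a^+=-6.0864

x_post = 1.5263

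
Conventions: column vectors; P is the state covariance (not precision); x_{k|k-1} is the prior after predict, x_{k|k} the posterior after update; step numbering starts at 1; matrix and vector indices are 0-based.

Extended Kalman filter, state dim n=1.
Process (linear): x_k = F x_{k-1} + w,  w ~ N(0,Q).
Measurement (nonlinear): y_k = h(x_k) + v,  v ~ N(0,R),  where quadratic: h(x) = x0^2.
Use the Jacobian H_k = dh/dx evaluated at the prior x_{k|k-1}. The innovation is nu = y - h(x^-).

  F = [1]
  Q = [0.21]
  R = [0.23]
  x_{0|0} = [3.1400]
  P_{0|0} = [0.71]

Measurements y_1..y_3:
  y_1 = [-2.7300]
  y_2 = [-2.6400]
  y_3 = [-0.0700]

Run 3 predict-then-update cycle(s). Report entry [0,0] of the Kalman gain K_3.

step 1: x^-=[3.1400]  P^-=[0.9200]  H_jac=[6.2800]  S=[36.5133]  K=[0.1582]  nu=[-12.5896]  x^+=[1.1479]  P^+=[0.0058]
step 2: x^-=[1.1479]  P^-=[0.2158]  H_jac=[2.2958]  S=[1.3674]  K=[0.3623]  nu=[-3.9577]  x^+=[-0.2860]  P^+=[0.0363]
step 3: x^-=[-0.2860]  P^-=[0.2463]  H_jac=[-0.5720]  S=[0.3106]  K=[-0.4536]  nu=[-0.1518]  x^+=[-0.2171]  P^+=[0.1824]

K[0,0] = -0.4536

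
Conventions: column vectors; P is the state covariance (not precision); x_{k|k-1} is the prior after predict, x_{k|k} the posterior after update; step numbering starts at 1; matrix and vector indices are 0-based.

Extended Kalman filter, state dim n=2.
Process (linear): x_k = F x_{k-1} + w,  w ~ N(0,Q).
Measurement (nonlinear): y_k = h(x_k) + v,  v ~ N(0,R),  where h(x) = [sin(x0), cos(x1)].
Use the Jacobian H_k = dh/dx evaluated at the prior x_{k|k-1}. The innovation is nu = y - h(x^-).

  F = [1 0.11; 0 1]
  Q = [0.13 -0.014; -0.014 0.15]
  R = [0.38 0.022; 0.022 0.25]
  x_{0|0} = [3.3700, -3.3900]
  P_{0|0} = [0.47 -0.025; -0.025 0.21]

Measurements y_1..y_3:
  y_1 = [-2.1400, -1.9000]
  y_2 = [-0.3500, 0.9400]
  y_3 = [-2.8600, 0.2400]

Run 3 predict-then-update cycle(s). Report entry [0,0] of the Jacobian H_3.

H_jac[0,0] = -0.9169

step 1: x^-=[2.9971, -3.3900]  P^-=[0.5970 -0.0159; -0.0159 0.3600]  H_jac=[-0.9896 0.0000; 0.0000 -0.2459]  S=[0.9647 0.0181; 0.0181 0.2718]  K=[-0.6135 0.0553; 0.0225 -0.3272]  nu=[-2.2840, -0.9307]  x^+=[4.3468, -3.1368]  P^+=[0.2344 -0.0014; -0.0014 0.3307]
step 2: x^-=[4.0018, -3.1368]  P^-=[0.3681 0.0210; 0.0210 0.4807]  H_jac=[-0.6523 0.0000; 0.0000 0.0048]  S=[0.5366 0.0219; 0.0219 0.2500]  K=[-0.4490 0.0398; -0.0260 0.0115]  nu=[0.4080, 1.9400]  x^+=[3.8958, -3.1251]  P^+=[0.2603 0.0148; 0.0148 0.4803]
step 3: x^-=[3.5521, -3.1251]  P^-=[0.3993 0.0536; 0.0536 0.6303]  H_jac=[-0.9169 0.0000; 0.0000 0.0165]  S=[0.7157 0.0212; 0.0212 0.2502]  K=[-0.5130 0.0470; -0.0701 0.0476]  nu=[-2.4610, 1.2399]  x^+=[4.8727, -2.8935]  P^+=[0.2115 0.0279; 0.0279 0.6264]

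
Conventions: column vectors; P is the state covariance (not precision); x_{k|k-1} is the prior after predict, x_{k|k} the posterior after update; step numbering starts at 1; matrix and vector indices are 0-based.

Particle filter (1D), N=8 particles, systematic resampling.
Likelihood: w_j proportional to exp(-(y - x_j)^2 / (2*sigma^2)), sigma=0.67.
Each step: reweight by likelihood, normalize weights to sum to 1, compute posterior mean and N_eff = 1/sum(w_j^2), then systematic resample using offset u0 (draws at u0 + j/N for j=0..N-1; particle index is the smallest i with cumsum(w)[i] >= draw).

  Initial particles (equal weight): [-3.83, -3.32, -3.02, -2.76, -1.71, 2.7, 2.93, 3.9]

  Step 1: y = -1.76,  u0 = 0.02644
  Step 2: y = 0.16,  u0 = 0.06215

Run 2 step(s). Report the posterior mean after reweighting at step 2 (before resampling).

step 1: w=[0.0054, 0.0423, 0.1086, 0.2090, 0.6347, 0.0000, 0.0000, 0.0000]  mean=-2.1512  Neff=2.1731  idx=[1, 2, 3, 4, 4, 4, 4, 4]
step 2: w=[0.0000, 0.0001, 0.0007, 0.1998, 0.1998, 0.1998, 0.1998, 0.1998]  mean=-1.7110  Neff=5.0088  idx=[3, 3, 4, 5, 5, 6, 7, 7]

post_mean = -1.7110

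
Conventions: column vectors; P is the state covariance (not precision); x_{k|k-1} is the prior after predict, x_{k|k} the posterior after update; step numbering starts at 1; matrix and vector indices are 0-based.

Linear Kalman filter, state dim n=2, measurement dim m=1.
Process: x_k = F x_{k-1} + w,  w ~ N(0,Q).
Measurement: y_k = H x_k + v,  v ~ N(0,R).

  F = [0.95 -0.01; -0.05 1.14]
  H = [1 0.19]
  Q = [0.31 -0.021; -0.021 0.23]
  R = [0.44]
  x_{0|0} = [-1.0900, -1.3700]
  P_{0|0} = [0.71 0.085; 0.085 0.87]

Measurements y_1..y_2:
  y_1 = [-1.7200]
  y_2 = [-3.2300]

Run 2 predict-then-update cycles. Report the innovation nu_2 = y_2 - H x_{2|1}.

innov = [-1.6857]

step 1: x^-=[-1.0218, -1.5073]  P^-=[0.9492 0.0275; 0.0275 1.3527]  S=[1.4485]  K=[0.6589; 0.1964]  nu=[-0.4118]  x^+=[-1.2932, -1.5882]  P^+=[0.3203 -0.1600; -0.1600 1.2969]
step 2: x^-=[-1.2126, -1.7459]  P^-=[0.6023 -0.2244; -0.2244 1.9345]  S=[1.0268]  K=[0.5450; 0.1394]  nu=[-1.6857]  x^+=[-2.1313, -1.9809]  P^+=[0.2973 -0.3024; -0.3024 1.9145]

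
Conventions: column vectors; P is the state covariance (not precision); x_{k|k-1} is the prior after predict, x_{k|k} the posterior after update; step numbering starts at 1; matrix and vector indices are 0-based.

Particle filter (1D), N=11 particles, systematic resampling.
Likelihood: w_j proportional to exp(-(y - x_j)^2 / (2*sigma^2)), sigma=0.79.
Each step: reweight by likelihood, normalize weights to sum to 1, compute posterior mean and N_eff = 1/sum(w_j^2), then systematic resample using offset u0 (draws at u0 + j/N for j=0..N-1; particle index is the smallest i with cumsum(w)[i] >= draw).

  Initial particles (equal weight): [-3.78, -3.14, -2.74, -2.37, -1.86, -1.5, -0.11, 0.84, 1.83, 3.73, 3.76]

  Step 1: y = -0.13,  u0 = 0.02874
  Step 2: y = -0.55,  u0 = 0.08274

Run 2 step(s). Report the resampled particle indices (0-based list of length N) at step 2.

resampled_idx = [1, 2, 3, 3, 4, 5, 5, 6, 7, 7, 10]

step 1: w=[0.0000, 0.0004, 0.0023, 0.0097, 0.0491, 0.1200, 0.5396, 0.2540, 0.0249, 0.0000, 0.0000]  mean=-0.1023  Neff=2.6791  idx=[4, 5, 6, 6, 6, 6, 6, 6, 7, 7, 7]
step 2: w=[0.0388, 0.0745, 0.1315, 0.1315, 0.1315, 0.1315, 0.1315, 0.1315, 0.0327, 0.0327, 0.0327]  mean=-0.1884  Neff=8.7767  idx=[1, 2, 3, 3, 4, 5, 5, 6, 7, 7, 10]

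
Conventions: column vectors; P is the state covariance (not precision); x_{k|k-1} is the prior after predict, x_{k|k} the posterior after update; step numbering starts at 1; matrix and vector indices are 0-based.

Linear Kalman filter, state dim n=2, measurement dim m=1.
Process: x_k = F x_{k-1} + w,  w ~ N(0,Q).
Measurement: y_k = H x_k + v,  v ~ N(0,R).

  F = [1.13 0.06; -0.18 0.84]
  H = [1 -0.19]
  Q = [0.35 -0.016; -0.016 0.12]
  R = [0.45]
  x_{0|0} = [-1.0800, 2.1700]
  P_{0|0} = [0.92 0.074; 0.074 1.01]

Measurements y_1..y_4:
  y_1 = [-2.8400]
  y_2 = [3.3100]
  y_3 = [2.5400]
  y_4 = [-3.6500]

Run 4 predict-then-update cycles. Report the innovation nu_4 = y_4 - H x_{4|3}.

step 1: x^-=[-1.0902, 2.0172]  P^-=[1.5384 -0.0828; -0.0828 0.8401]  S=[2.0502]  K=[0.7580; -0.1182]  nu=[-1.3665]  x^+=[-2.1261, 2.1788]  P^+=[0.3603 0.1010; 0.1010 0.8114]
step 2: x^-=[-2.2718, 2.2129]  P^-=[0.8267 0.0464; 0.0464 0.6737]  S=[1.2834]  K=[0.6373; -0.0636]  nu=[6.0022]  x^+=[1.5533, 1.8310]  P^+=[0.3055 0.0984; 0.0984 0.6685]
step 3: x^-=[1.8651, 1.2585]  P^-=[0.7558 0.0479; 0.0479 0.5718]  S=[1.2082]  K=[0.6180; -0.0503]  nu=[0.9140]  x^+=[2.4300, 1.2125]  P^+=[0.2943 0.0854; 0.0854 0.5688]
step 4: x^-=[2.8186, 0.5811]  P^-=[0.7395 0.0330; 0.0330 0.5050]  S=[1.1952]  K=[0.6135; -0.0527]  nu=[-6.3582]  x^+=[-1.0820, 0.9162]  P^+=[0.2897 0.0716; 0.0716 0.5017]

innov = [-6.3582]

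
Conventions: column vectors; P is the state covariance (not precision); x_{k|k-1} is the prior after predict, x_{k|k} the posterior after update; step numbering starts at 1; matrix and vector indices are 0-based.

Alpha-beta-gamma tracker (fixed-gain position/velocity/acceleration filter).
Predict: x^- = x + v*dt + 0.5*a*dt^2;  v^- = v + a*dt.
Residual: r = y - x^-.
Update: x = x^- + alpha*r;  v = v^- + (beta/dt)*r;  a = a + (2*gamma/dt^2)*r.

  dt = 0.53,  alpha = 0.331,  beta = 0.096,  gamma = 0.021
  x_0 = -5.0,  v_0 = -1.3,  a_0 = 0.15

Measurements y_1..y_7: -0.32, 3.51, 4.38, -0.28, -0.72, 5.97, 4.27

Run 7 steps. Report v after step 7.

v_post = 5.2169

step 1: x_pred=-5.6679  r=5.3479  x^+=-3.8978  v^+=-0.2518  a^+=0.9496
step 2: x_pred=-3.8979  r=7.4079  x^+=-1.4459  v^+=1.5933  a^+=2.0572
step 3: x_pred=-0.3125  r=4.6925  x^+=1.2407  v^+=3.5336  a^+=2.7589
step 4: x_pred=3.5010  r=-3.7810  x^+=2.2495  v^+=4.3109  a^+=2.1935
step 5: x_pred=4.8424  r=-5.5624  x^+=3.0012  v^+=4.4660  a^+=1.3618
step 6: x_pred=5.5594  r=0.4106  x^+=5.6953  v^+=5.2621  a^+=1.4232
step 7: x_pred=8.6841  r=-4.4141  x^+=7.2231  v^+=5.2169  a^+=0.7632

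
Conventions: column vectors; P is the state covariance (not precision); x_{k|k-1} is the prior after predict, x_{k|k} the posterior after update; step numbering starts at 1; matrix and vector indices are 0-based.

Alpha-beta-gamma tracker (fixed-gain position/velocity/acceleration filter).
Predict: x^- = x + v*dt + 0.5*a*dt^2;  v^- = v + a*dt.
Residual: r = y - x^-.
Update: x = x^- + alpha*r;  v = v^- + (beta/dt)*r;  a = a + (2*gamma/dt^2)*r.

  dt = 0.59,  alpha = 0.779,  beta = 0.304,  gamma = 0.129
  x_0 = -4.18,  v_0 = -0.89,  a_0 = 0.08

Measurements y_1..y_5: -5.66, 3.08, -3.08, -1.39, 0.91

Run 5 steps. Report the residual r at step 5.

resid = 0.2030

step 1: x_pred=-4.6912  r=-0.9688  x^+=-5.4459  v^+=-1.3420  a^+=-0.6381
step 2: x_pred=-6.3487  r=9.4287  x^+=0.9963  v^+=3.1397  a^+=6.3502
step 3: x_pred=3.9540  r=-7.0340  x^+=-1.5255  v^+=3.2621  a^+=1.1369
step 4: x_pred=0.5970  r=-1.9870  x^+=-0.9509  v^+=2.9090  a^+=-0.3358
step 5: x_pred=0.7070  r=0.2030  x^+=0.8651  v^+=2.8155  a^+=-0.1854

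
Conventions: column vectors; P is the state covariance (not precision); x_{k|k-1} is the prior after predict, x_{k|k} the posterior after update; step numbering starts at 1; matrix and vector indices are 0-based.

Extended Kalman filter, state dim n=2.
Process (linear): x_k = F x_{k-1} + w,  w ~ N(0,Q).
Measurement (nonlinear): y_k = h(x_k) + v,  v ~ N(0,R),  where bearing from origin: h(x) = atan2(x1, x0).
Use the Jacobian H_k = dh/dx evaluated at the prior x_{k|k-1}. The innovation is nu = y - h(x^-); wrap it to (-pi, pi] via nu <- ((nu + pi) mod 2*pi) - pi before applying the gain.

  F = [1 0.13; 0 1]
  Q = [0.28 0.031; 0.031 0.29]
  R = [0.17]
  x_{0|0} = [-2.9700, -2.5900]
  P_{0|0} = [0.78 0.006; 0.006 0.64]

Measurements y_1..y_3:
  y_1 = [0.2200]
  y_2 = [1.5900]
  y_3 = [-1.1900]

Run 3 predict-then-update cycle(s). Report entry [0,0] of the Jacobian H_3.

step 1: x^-=[-3.3067, -2.5900]  P^-=[1.0724 0.1202; 0.1202 0.9300]  H_jac=[0.1468 -0.1874]  S=[0.2192]  K=[0.6155; -0.7148]  nu=[2.6971]  x^+=[-1.6466, -4.5179]  P^+=[0.9893 0.2166; 0.2166 0.8180]
step 2: x^-=[-2.2339, -4.5179]  P^-=[1.3395 0.3540; 0.3540 1.1080]  H_jac=[0.1779 -0.0879]  S=[0.2099]  K=[0.9869; -0.1643]  nu=[-2.6632]  x^+=[-4.8621, -4.0804]  P^+=[1.1351 0.3880; 0.3880 1.1023]
step 3: x^-=[-5.3925, -4.0804]  P^-=[1.5346 0.5623; 0.5623 1.3923]  H_jac=[0.0892 -0.1179]  S=[0.1897]  K=[0.3722; -0.6009]  nu=[1.3038]  x^+=[-4.9072, -4.8638]  P^+=[1.5083 0.6047; 0.6047 1.3238]

H_jac[0,0] = 0.0892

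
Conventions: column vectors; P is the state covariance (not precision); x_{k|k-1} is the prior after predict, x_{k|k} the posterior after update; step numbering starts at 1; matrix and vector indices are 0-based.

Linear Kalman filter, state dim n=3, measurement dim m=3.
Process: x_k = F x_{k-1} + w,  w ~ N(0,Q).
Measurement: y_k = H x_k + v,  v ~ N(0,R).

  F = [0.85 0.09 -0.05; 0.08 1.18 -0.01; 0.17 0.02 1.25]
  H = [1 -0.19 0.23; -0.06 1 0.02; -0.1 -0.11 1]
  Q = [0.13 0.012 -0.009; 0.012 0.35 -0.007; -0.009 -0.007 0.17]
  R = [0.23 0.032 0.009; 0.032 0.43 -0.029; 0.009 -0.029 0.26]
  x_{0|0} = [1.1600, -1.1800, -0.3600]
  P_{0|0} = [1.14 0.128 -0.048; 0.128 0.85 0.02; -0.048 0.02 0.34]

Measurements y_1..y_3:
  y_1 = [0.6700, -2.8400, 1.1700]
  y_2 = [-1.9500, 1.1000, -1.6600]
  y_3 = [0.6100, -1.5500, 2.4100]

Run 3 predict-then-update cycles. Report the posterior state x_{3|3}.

x_post = [-0.3886, -1.1930, 0.9394]

step 1: x^-=[0.8978, -1.2960, -0.2764]  P^-=[0.9849 0.3087 0.0918; 0.3087 1.5646 0.0750; 0.0918 0.0750 0.7160]  S=[1.2276 0.0086 0.1533; 0.0086 1.9642 -0.1406; 0.1533 -0.1406 0.9767]  K=[0.7895 0.1138 -0.1492; 0.0204 0.7863 -0.0211; 0.1078 0.0931 0.7117]  nu=[-0.4105, -1.4846, 1.3936]  x^+=[0.1968, -2.5011, 0.5330]  P^+=[0.2022 0.0908 -0.0048; 0.0908 0.3444 0.0189; -0.0048 0.0189 0.1849]
step 2: x^-=[-0.0845, -2.9409, 0.6497]  P^-=[0.2935 0.1531 0.0093; 0.1531 0.8476 0.0473; 0.0093 0.0473 0.4644]  S=[0.5206 0.0210 0.0892; 0.0210 1.2624 -0.0789; 0.0892 -0.0789 0.7287]  K=[0.5262 0.0921 -0.1050; -0.0196 0.6646 -0.0097; 0.0952 0.0819 0.6261]  nu=[-2.5737, 4.0228, -2.6416]  x^+=[-0.7908, -0.1909, -0.9199]  P^+=[0.1369 0.0678 -0.0041; 0.0678 0.2892 0.0166; -0.0041 0.0166 0.1627]
step 3: x^-=[-0.6434, -0.2793, -1.2881]  P^-=[0.2422 0.1196 0.0008; 0.1196 0.7660 0.0375; 0.0008 0.0375 0.4278]  S=[0.4741 0.0034 0.0811; 0.0034 1.1842 -0.0771; 0.0811 -0.0771 0.6937]  K=[0.4798 0.0809 -0.0997; -0.0395 0.6410 -0.0089; 0.0897 0.0782 0.6088]  nu=[1.4966, -1.2835, 3.6031]  x^+=[-0.3886, -1.1930, 0.9394]  P^+=[0.1247 0.0606 -0.0048; 0.0606 0.2779 0.0154; -0.0048 0.0154 0.1580]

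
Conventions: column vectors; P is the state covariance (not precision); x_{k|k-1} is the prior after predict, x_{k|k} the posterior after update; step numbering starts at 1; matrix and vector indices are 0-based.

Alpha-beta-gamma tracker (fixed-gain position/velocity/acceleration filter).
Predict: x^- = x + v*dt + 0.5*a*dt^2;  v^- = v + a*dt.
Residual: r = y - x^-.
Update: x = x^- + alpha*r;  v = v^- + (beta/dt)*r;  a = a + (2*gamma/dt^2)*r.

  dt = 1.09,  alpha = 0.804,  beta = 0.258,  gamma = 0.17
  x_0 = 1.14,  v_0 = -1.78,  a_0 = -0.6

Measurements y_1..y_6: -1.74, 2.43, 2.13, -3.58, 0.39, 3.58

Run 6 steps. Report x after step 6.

x_post = 3.2132

step 1: x_pred=-1.1566  r=-0.5834  x^+=-1.6257  v^+=-2.5721  a^+=-0.7669
step 2: x_pred=-4.8848  r=7.3148  x^+=0.9963  v^+=-1.6767  a^+=1.3264
step 3: x_pred=-0.0433  r=2.1733  x^+=1.7040  v^+=0.2835  a^+=1.9483
step 4: x_pred=3.1704  r=-6.7504  x^+=-2.2569  v^+=0.8093  a^+=0.0165
step 5: x_pred=-1.3649  r=1.7549  x^+=0.0460  v^+=1.2427  a^+=0.5187
step 6: x_pred=1.7088  r=1.8712  x^+=3.2132  v^+=2.2511  a^+=1.0542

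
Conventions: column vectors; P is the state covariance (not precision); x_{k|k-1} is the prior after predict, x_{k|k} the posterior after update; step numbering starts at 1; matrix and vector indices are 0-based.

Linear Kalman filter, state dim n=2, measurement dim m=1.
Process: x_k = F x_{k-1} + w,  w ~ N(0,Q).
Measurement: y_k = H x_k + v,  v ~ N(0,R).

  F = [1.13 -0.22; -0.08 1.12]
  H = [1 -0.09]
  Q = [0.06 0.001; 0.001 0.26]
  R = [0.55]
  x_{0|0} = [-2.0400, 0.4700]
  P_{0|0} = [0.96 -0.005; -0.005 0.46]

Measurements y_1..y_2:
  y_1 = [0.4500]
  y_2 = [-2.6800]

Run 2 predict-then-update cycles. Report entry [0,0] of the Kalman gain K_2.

K[0,0] = 0.5134

step 1: x^-=[-2.4086, 0.6896]  P^-=[1.3106 -0.2055; -0.2055 0.8441]  S=[1.9044]  K=[0.6979; -0.1478]  nu=[2.9207]  x^+=[-0.3703, 0.2579]  P^+=[0.3830 -0.0091; -0.0091 0.8025]
step 2: x^-=[-0.4752, 0.3184]  P^-=[0.5924 -0.2430; -0.2430 1.2707]  S=[1.1965]  K=[0.5134; -0.2987]  nu=[-2.1762]  x^+=[-1.5925, 0.9684]  P^+=[0.2770 -0.0595; -0.0595 1.1639]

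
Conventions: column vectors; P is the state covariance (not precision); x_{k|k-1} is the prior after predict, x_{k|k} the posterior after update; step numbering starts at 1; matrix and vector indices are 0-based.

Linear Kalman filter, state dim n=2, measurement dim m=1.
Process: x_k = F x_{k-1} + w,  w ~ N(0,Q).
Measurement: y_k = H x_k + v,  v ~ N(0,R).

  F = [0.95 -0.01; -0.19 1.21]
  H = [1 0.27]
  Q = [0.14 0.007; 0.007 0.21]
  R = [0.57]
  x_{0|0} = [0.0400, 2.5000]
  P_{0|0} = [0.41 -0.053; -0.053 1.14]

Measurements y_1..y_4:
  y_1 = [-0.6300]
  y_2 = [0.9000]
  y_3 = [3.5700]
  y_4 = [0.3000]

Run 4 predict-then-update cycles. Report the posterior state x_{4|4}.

x_post = [-0.1120, 5.4801]

step 1: x^-=[0.0130, 3.0174]  P^-=[0.5111 -0.1418; -0.1418 1.9182]  S=[1.1444]  K=[0.4132; 0.3286]  nu=[-1.4577]  x^+=[-0.5893, 2.5383]  P^+=[0.3158 -0.2972; -0.2972 1.7946]
step 2: x^-=[-0.5852, 3.1834]  P^-=[0.4308 -0.4139; -0.4139 2.9856]  S=[0.9949]  K=[0.3207; 0.3942]  nu=[0.6257]  x^+=[-0.3846, 3.4300]  P^+=[0.3285 -0.5397; -0.5397 2.8310]
step 3: x^-=[-0.3996, 4.2234]  P^-=[0.4470 -0.7080; -0.7080 4.6149]  S=[0.9711]  K=[0.2635; 0.5541]  nu=[2.8293]  x^+=[0.3458, 5.7910]  P^+=[0.3796 -0.8497; -0.8497 4.3168]
step 4: x^-=[0.2706, 6.9414]  P^-=[0.4992 -1.0921; -1.0921 6.9346]  S=[0.9850]  K=[0.2074; 0.7921]  nu=[-1.8448]  x^+=[-0.1120, 5.4801]  P^+=[0.4568 -1.2539; -1.2539 6.3165]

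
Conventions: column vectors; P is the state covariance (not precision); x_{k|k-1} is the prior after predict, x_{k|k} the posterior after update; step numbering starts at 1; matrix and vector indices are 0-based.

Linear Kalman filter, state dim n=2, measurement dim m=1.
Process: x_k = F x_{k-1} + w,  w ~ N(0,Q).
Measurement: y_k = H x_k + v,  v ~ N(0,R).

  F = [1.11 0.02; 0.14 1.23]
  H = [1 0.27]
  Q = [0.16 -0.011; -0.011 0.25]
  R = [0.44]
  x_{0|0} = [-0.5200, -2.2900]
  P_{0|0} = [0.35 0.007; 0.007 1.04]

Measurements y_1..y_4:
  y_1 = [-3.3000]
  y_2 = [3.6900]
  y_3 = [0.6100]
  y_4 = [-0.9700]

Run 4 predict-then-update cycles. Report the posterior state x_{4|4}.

step 1: x^-=[-0.6230, -2.8895]  P^-=[0.5920 0.0786; 0.0786 1.8327]  S=[1.2080]  K=[0.5076; 0.4747]  nu=[-1.8968]  x^+=[-1.5858, -3.7898]  P^+=[0.2807 -0.2125; -0.2125 1.5605]
step 2: x^-=[-1.8361, -4.8835]  P^-=[0.4971 -0.2197; -0.2197 2.5432]  S=[1.0038]  K=[0.4361; 0.4652]  nu=[6.8446]  x^+=[1.1487, -1.6994]  P^+=[0.3062 -0.4233; -0.4233 2.3260]
step 3: x^-=[1.2411, -1.9295]  P^-=[0.5194 -0.4854; -0.4854 3.6292]  S=[0.9618]  K=[0.4037; 0.5141]  nu=[-0.1101]  x^+=[1.1966, -1.9861]  P^+=[0.3626 -0.6850; -0.6850 3.3750]
step 4: x^-=[1.2885, -2.2754]  P^-=[0.5777 -0.8088; -0.8088 5.1272]  S=[0.9547]  K=[0.3764; 0.6028]  nu=[-1.6442]  x^+=[0.6697, -3.2665]  P^+=[0.4425 -1.0254; -1.0254 4.7802]

x_post = [0.6697, -3.2665]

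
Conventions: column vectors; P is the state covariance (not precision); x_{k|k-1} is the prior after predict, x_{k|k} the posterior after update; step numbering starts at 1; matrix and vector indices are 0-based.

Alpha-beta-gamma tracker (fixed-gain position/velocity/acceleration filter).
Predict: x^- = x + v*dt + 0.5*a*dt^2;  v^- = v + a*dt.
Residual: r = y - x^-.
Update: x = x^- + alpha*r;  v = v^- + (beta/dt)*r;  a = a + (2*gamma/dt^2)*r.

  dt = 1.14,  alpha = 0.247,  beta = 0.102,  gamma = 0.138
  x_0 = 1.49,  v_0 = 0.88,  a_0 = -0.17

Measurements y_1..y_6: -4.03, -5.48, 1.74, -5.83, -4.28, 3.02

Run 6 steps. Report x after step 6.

step 1: x_pred=2.3827  r=-6.4127  x^+=0.7988  v^+=0.1124  a^+=-1.5319
step 2: x_pred=-0.0685  r=-5.4115  x^+=-1.4051  v^+=-2.1181  a^+=-2.6812
step 3: x_pred=-5.5620  r=7.3020  x^+=-3.7584  v^+=-4.5213  a^+=-1.1304
step 4: x_pred=-9.6472  r=3.8172  x^+=-8.7044  v^+=-5.4684  a^+=-0.3197
step 5: x_pred=-15.1461  r=10.8661  x^+=-12.4622  v^+=-4.8607  a^+=1.9879
step 6: x_pred=-16.7116  r=19.7316  x^+=-11.8379  v^+=-0.8290  a^+=6.1784

x_post = -11.8379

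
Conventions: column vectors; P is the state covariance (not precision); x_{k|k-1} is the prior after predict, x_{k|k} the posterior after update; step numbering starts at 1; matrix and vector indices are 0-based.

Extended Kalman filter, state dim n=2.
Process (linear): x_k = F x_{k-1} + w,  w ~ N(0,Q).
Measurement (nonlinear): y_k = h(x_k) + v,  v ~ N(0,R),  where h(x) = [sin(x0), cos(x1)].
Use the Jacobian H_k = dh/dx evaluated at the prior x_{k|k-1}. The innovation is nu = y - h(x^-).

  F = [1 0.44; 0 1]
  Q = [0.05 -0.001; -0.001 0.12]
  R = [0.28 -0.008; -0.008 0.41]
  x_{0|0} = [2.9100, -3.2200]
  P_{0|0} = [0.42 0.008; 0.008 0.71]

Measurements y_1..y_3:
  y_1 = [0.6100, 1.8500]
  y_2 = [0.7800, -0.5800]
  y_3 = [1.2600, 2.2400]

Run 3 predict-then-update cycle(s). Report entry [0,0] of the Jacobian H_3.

step 1: x^-=[1.4932, -3.2200]  P^-=[0.6145 0.3194; 0.3194 0.8300]  H_jac=[0.0775 0.0000; 0.0000 -0.0783]  S=[0.2837 -0.0099; -0.0099 0.4151]  K=[0.1659 -0.0563; 0.0819 -0.1547]  nu=[-0.3870, 2.8469]  x^+=[1.2687, -3.6920]  P^+=[0.6052 0.3116; 0.3116 0.8179]
step 2: x^-=[-0.3558, -3.6920]  P^-=[1.0878 0.6705; 0.6705 0.9379]  H_jac=[0.9374 0.0000; 0.0000 -0.5230]  S=[1.2358 -0.3367; -0.3367 0.6666]  K=[0.7906 -0.1267; 0.3572 -0.5555]  nu=[1.1283, 0.2723]  x^+=[0.5017, -3.4402]  P^+=[0.2372 0.1115; 0.1115 0.4409]
step 3: x^-=[-1.0120, -3.4402]  P^-=[0.4707 0.3044; 0.3044 0.5609]  H_jac=[0.5302 0.0000; 0.0000 -0.2942]  S=[0.4123 -0.0555; -0.0555 0.4585]  K=[0.5885 -0.1241; 0.3488 -0.3176]  nu=[2.1079, 3.1958]  x^+=[-0.1680, -3.7201]  P^+=[0.3127 0.1890; 0.1890 0.4522]

H_jac[0,0] = 0.5302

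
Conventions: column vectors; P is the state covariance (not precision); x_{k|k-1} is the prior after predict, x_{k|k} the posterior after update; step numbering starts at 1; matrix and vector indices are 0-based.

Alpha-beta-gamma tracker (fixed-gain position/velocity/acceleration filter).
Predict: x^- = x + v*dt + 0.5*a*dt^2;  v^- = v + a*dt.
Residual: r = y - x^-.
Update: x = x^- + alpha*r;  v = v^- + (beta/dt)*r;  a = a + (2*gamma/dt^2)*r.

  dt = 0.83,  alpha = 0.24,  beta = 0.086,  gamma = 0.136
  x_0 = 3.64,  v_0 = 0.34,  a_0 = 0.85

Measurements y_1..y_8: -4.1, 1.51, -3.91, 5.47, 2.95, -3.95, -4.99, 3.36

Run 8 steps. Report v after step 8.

v_post = 10.9183

step 1: x_pred=4.2150  r=-8.3150  x^+=2.2194  v^+=0.1839  a^+=-2.4330
step 2: x_pred=1.5340  r=-0.0240  x^+=1.5282  v^+=-1.8379  a^+=-2.4425
step 3: x_pred=-0.8386  r=-3.0714  x^+=-1.5757  v^+=-4.1835  a^+=-3.6552
step 4: x_pred=-6.3070  r=11.7770  x^+=-3.4805  v^+=-5.9970  a^+=0.9948
step 5: x_pred=-8.1154  r=11.0654  x^+=-5.4597  v^+=-4.0248  a^+=5.3637
step 6: x_pred=-6.9528  r=3.0028  x^+=-6.2321  v^+=0.7382  a^+=6.5493
step 7: x_pred=-3.3635  r=-1.6265  x^+=-3.7539  v^+=6.0056  a^+=5.9071
step 8: x_pred=3.2655  r=0.0945  x^+=3.2882  v^+=10.9183  a^+=5.9444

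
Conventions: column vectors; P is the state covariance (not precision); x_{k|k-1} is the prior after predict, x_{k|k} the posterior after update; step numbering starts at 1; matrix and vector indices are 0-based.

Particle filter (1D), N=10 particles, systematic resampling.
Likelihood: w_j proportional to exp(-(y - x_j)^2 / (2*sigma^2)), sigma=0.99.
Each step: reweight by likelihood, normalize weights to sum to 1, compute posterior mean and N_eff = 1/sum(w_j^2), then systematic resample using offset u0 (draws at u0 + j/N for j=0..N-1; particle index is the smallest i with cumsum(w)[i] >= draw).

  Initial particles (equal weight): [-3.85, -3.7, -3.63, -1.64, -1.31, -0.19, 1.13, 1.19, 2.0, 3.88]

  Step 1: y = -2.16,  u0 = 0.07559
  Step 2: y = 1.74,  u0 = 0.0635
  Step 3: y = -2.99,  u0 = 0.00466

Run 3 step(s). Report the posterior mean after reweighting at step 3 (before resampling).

post_mean = -1.0454

step 1: w=[0.0906, 0.1160, 0.1291, 0.3388, 0.2690, 0.0537, 0.0016, 0.0013, 0.0001, 0.0000]  mean=-2.1613  Neff=4.3797  idx=[0, 1, 2, 3, 3, 3, 4, 4, 4, 5]
step 2: w=[0.0000, 0.0000, 0.0000, 0.0160, 0.0160, 0.0160, 0.0471, 0.0471, 0.0471, 0.8108]  mean=-0.4177  Neff=1.5043  idx=[6, 8, 9, 9, 9, 9, 9, 9, 9, 9]
step 3: w=[0.3819, 0.3819, 0.0295, 0.0295, 0.0295, 0.0295, 0.0295, 0.0295, 0.0295, 0.0295]  mean=-1.0454  Neff=3.3484  idx=[0, 0, 0, 0, 1, 1, 1, 1, 3, 6]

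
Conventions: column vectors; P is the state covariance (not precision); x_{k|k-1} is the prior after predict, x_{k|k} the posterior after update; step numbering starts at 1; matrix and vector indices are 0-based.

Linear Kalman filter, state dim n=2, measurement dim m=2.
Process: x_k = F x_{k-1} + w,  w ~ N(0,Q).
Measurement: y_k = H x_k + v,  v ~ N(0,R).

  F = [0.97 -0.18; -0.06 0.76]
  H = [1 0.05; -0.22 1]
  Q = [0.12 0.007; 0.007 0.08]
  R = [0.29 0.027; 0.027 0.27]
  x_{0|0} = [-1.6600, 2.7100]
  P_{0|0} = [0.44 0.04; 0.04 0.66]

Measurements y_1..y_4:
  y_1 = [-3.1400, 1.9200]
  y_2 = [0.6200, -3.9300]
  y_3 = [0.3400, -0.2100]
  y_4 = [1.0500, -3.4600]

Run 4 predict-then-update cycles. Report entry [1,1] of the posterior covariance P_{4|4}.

step 1: x^-=[-2.0980, 2.1592]  P^-=[0.5414 -0.0790; -0.0790 0.4592]  S=[0.8247 -0.1473; -0.1473 0.7901]  K=[0.6279 -0.1337; 0.0411 0.6108]  nu=[-1.1500, -0.7008]  x^+=[-2.7263, 1.6839]  P^+=[0.1775 0.0199; 0.0199 0.1704]
step 2: x^-=[-2.9476, 1.4433]  P^-=[0.2856 -0.0118; -0.0118 0.1772]  S=[0.5748 -0.0386; -0.0386 0.4662]  K=[0.4877 -0.1196; 0.0210 0.3874]  nu=[3.4955, -6.0218]  x^+=[-0.5227, -0.8165]  P^+=[0.1377 0.0112; 0.0112 0.1076]
step 3: x^-=[-0.3600, -0.5892]  P^-=[0.2491 -0.0074; -0.0074 0.1416]  S=[0.5387 -0.0280; -0.0280 0.4270]  K=[0.4557 -0.1157; 0.0170 0.3367]  nu=[0.7295, 0.3000]  x^+=[-0.0623, -0.4758]  P^+=[0.1286 0.0093; 0.0093 0.0934]
step 4: x^-=[0.0252, -0.3579]  P^-=[0.2407 -0.0063; -0.0063 0.1336]  S=[0.5304 -0.0255; -0.0255 0.4180]  K=[0.4477 -0.1144; 0.0163 0.3239]  nu=[1.0427, -3.0966]  x^+=[0.8464, -1.3437]  P^+=[0.1263 0.0090; 0.0090 0.0899]

P_post[1,1] = 0.0899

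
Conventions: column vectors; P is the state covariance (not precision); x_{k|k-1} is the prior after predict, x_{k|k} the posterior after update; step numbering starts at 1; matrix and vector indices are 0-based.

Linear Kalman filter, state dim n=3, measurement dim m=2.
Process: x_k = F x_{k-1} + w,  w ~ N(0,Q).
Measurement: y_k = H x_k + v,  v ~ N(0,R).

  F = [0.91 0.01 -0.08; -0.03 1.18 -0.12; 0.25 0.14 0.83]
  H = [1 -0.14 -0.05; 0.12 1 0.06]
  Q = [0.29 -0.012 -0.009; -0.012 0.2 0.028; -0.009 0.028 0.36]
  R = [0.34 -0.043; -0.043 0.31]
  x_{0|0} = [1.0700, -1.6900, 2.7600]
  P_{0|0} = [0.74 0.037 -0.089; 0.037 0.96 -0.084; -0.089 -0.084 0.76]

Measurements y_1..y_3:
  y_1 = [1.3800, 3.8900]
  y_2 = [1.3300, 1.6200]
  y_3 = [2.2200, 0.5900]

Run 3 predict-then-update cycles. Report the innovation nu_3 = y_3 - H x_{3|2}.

step 1: x^-=[0.7360, -2.3575, 2.3217]  P^-=[0.9215 0.0437 0.0498; 0.0437 1.5688 0.0401; 0.0498 0.0401 0.8948]  S=[1.2779 -0.1114; -0.1114 1.9113]  K=[0.7253 0.1246; -0.0677 0.8209; 0.0042 0.0525]  nu=[0.4300, 6.0199]  x^+=[1.7977, 2.5549, 2.6393]  P^+=[0.2398 -0.0236 0.0378; -0.0236 0.2627 -0.0418; 0.0378 -0.0418 0.8895]
step 2: x^-=[1.4503, 2.6441, 2.9977]  P^-=[0.4884 -0.0323 0.0117; -0.0323 0.5926 -0.0682; 0.0117 -0.0682 0.9972]  S=[0.8495 -0.0975; -0.0975 0.8975]  K=[0.5904 0.0942; -0.0576 0.6452; -0.0350 -0.0116]  nu=[0.3997, -1.3780]  x^+=[1.5565, 1.7320, 2.9996]  P^+=[0.1952 -0.0214 0.0293; -0.0214 0.2090 -0.0654; 0.0293 -0.0654 0.9962]
step 3: x^-=[1.1938, 1.6371, 3.1213]  P^-=[0.4535 -0.0251 -0.0115; -0.0251 0.5257 -0.1089; -0.0115 -0.1089 1.0580]  S=[0.8131 -0.0843; -0.0843 0.8268]  K=[0.5724 0.0930; -0.0505 0.6192; -0.0671 -0.0634]  nu=[1.4115, -1.3776]  x^+=[1.8736, 0.7129, 3.1140]  P^+=[0.1889 -0.0197 0.0210; -0.0197 0.2014 -0.0824; 0.0210 -0.0824 1.0517]

innov = [1.4115, -1.3776]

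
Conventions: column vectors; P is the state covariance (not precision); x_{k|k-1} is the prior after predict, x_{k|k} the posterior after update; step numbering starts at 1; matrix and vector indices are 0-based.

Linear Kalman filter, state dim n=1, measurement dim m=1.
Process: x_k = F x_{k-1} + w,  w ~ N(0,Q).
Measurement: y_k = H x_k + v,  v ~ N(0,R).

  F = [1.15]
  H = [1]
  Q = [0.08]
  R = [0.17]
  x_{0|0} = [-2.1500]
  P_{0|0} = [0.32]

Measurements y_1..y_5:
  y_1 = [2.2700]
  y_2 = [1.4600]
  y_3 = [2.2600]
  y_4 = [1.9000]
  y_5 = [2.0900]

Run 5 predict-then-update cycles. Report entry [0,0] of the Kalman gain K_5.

K[0,0] = 0.5442

step 1: x^-=[-2.4725]  P^-=[0.5032]  S=[0.6732]  K=[0.7475]  nu=[4.7425]  x^+=[1.0724]  P^+=[0.1271]
step 2: x^-=[1.2333]  P^-=[0.2481]  S=[0.4181]  K=[0.5934]  nu=[0.2267]  x^+=[1.3678]  P^+=[0.1009]
step 3: x^-=[1.5730]  P^-=[0.2134]  S=[0.3834]  K=[0.5566]  nu=[0.6870]  x^+=[1.9554]  P^+=[0.0946]
step 4: x^-=[2.2487]  P^-=[0.2051]  S=[0.3751]  K=[0.5468]  nu=[-0.3487]  x^+=[2.0580]  P^+=[0.0930]
step 5: x^-=[2.3667]  P^-=[0.2029]  S=[0.3729]  K=[0.5442]  nu=[-0.2767]  x^+=[2.2161]  P^+=[0.0925]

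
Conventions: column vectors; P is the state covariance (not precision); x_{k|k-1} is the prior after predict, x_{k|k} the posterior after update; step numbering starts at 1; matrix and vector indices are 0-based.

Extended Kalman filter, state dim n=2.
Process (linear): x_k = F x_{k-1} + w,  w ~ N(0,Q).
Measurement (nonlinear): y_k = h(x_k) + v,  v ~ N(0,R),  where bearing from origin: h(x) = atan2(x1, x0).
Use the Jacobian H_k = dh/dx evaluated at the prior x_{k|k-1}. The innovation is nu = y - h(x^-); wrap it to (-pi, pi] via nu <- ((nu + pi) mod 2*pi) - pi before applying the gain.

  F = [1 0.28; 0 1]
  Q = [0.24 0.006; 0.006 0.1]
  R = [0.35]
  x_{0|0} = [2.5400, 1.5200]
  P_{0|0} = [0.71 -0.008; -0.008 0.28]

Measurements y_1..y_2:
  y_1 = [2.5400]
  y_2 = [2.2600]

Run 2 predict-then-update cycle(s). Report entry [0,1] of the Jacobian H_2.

H_jac[0,1] = 0.2326

step 1: x^-=[2.9656, 1.5200]  P^-=[0.9675 0.0764; 0.0764 0.3800]  H_jac=[-0.1369 0.2670]  S=[0.3896]  K=[-0.2875; 0.2336]  nu=[2.0664]  x^+=[2.3715, 2.0027]  P^+=[0.9353 0.1026; 0.1026 0.3587]
step 2: x^-=[2.9323, 2.0027]  P^-=[1.2608 0.2090; 0.2090 0.4587]  H_jac=[-0.1588 0.2326]  S=[0.3912]  K=[-0.3877; 0.1879]  nu=[1.6608]  x^+=[2.2884, 2.3147]  P^+=[1.2020 0.2375; 0.2375 0.4449]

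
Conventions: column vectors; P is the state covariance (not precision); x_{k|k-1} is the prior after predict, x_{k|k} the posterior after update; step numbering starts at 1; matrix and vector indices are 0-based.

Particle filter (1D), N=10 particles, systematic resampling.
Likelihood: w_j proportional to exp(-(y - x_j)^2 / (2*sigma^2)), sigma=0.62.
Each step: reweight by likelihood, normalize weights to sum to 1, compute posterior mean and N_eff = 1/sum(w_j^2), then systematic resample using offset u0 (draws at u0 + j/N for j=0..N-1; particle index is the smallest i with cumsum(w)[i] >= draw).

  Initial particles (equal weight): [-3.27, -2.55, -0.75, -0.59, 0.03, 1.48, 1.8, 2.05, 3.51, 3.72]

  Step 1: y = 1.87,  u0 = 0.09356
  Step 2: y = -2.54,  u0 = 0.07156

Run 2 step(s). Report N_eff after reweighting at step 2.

step 1: w=[0.0000, 0.0000, 0.0000, 0.0001, 0.0043, 0.2902, 0.3514, 0.3391, 0.0107, 0.0041]  mean=1.8100  Neff=3.0977  idx=[5, 5, 5, 6, 6, 6, 7, 7, 7, 8]
step 2: w=[0.3228, 0.3228, 0.3228, 0.0099, 0.0099, 0.0099, 0.0005, 0.0005, 0.0005, 0.0000]  mean=1.4905  Neff=3.1952  idx=[0, 0, 0, 1, 1, 1, 2, 2, 2, 3]

N_eff = 3.1952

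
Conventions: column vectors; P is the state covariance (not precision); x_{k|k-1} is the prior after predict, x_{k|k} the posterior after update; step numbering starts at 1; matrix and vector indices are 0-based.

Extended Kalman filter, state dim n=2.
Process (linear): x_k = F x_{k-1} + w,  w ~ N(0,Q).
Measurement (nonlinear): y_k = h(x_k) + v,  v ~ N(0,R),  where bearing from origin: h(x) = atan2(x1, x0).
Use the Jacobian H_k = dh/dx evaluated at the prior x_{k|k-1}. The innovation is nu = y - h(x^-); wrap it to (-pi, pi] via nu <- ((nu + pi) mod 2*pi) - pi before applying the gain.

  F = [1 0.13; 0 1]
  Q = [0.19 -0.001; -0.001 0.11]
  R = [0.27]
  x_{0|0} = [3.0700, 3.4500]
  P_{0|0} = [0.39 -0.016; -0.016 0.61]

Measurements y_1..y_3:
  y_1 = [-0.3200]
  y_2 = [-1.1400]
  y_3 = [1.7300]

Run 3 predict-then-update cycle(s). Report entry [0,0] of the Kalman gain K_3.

step 1: x^-=[3.5185, 3.4500]  P^-=[0.5861 0.0623; 0.0623 0.7200]  H_jac=[-0.1421 0.1449]  S=[0.2944]  K=[-0.2522; 0.3243]  nu=[-1.0956]  x^+=[3.7948, 3.0947]  P^+=[0.5674 0.0864; 0.0864 0.6890]
step 2: x^-=[4.1971, 3.0947]  P^-=[0.7915 0.1750; 0.1750 0.7990]  H_jac=[-0.1138 0.1543]  S=[0.2931]  K=[-0.2152; 0.3528]  nu=[-1.7753]  x^+=[4.5791, 2.4684]  P^+=[0.7780 0.1972; 0.1972 0.7626]
step 3: x^-=[4.9000, 2.4684]  P^-=[1.0321 0.2953; 0.2953 0.8726]  H_jac=[-0.0820 0.1628]  S=[0.2922]  K=[-0.1251; 0.4032]  nu=[1.2634]  x^+=[4.7420, 2.9778]  P^+=[1.0275 0.3101; 0.3101 0.8250]

K[0,0] = -0.1251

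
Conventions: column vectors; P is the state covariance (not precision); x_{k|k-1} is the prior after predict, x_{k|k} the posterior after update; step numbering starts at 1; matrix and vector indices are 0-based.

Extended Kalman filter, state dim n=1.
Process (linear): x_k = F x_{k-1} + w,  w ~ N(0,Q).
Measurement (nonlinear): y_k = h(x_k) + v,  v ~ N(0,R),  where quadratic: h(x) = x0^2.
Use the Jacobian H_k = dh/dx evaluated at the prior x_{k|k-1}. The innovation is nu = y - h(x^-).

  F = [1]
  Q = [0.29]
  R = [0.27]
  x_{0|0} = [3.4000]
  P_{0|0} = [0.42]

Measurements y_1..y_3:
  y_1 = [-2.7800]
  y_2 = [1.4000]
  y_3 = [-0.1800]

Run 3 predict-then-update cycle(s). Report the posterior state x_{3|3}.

x_post = [0.6117]

step 1: x^-=[3.4000]  P^-=[0.7100]  H_jac=[6.8000]  S=[33.1004]  K=[0.1459]  nu=[-14.3400]  x^+=[1.3084]  P^+=[0.0058]
step 2: x^-=[1.3084]  P^-=[0.2958]  H_jac=[2.6168]  S=[2.2954]  K=[0.3372]  nu=[-0.3119]  x^+=[1.2032]  P^+=[0.0348]
step 3: x^-=[1.2032]  P^-=[0.3248]  H_jac=[2.4064]  S=[2.1509]  K=[0.3634]  nu=[-1.6277]  x^+=[0.6117]  P^+=[0.0408]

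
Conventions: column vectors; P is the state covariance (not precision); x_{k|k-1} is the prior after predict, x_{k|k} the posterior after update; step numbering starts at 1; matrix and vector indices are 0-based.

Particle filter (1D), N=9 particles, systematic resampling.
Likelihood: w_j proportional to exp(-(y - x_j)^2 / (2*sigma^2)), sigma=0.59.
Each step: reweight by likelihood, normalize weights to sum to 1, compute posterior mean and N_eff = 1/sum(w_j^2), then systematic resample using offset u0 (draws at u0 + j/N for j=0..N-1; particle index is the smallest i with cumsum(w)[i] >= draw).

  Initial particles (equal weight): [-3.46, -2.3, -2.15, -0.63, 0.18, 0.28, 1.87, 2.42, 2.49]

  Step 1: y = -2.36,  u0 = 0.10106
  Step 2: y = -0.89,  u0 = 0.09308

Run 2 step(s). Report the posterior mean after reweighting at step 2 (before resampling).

step 1: w=[0.0828, 0.4686, 0.4421, 0.0064, 0.0000, 0.0000, 0.0000, 0.0000, 0.0000]  mean=-2.3189  Neff=2.3700  idx=[1, 1, 1, 1, 1, 2, 2, 2, 2]
step 2: w=[0.0826, 0.0826, 0.0826, 0.0826, 0.0826, 0.1468, 0.1468, 0.1468, 0.1468]  mean=-2.2119  Neff=8.3144  idx=[1, 2, 3, 5, 5, 6, 7, 8, 8]

post_mean = -2.2119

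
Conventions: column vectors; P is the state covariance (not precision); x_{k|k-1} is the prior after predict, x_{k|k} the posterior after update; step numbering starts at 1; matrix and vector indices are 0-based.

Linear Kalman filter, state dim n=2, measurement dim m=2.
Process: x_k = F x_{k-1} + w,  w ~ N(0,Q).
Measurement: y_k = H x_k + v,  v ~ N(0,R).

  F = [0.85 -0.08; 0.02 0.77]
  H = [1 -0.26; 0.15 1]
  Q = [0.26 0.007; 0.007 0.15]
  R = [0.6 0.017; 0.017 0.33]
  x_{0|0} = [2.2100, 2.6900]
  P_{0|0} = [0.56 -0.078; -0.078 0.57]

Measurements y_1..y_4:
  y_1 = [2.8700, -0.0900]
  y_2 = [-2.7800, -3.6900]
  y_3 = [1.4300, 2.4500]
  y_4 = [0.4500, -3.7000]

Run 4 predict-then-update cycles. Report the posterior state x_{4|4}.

x_post = [0.1003, -1.3472]

step 1: x^-=[1.6633, 2.1155]  P^-=[0.6789 -0.0695; -0.0695 0.4858]  S=[1.3478 -0.0743; -0.0743 0.8102]  K=[0.5219 0.0877; -0.1135 0.5763]  nu=[1.7567, -2.4550]  x^+=[2.3648, 0.5013]  P^+=[0.3123 -0.0090; -0.0090 0.1896]
step 2: x^-=[1.9700, 0.4333]  P^-=[0.4881 -0.0053; -0.0053 0.2623]  S=[1.1085 0.0170; 0.0170 0.6017]  K=[0.4400 0.1005; -0.0729 0.4366]  nu=[-4.6373, -4.4188]  x^+=[-0.5146, -1.1579]  P^+=[0.2659 0.0008; 0.0008 0.1427]
step 3: x^-=[-0.3448, -0.9019]  P^-=[0.4529 0.0032; 0.0032 0.2348]  S=[1.0671 0.0270; 0.0270 0.5759]  K=[0.4210 0.1038; -0.0646 0.4115]  nu=[1.5403, 3.4036]  x^+=[0.6571, 0.3992]  P^+=[0.2552 0.0031; 0.0031 0.1342]
step 4: x^-=[0.5266, 0.3205]  P^-=[0.4448 0.0051; 0.0051 0.2298]  S=[1.0577 0.0289; 0.0289 0.5713]  K=[0.4164 0.1047; -0.0628 0.4067]  nu=[0.0067, -4.0995]  x^+=[0.1003, -1.3472]  P^+=[0.2526 0.0037; 0.0037 0.1326]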